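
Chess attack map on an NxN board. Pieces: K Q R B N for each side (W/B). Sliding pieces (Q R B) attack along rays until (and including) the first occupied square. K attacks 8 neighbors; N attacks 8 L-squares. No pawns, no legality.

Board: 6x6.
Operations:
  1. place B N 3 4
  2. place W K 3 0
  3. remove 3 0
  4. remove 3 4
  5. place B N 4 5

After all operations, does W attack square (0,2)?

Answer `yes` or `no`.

Answer: no

Derivation:
Op 1: place BN@(3,4)
Op 2: place WK@(3,0)
Op 3: remove (3,0)
Op 4: remove (3,4)
Op 5: place BN@(4,5)
Per-piece attacks for W:
W attacks (0,2): no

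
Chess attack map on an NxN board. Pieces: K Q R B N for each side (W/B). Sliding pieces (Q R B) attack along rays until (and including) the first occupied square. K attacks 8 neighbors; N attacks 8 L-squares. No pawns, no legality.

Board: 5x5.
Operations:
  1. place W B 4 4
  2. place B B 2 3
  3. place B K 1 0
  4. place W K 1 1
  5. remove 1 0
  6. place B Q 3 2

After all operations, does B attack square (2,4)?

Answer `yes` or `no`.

Answer: no

Derivation:
Op 1: place WB@(4,4)
Op 2: place BB@(2,3)
Op 3: place BK@(1,0)
Op 4: place WK@(1,1)
Op 5: remove (1,0)
Op 6: place BQ@(3,2)
Per-piece attacks for B:
  BB@(2,3): attacks (3,4) (3,2) (1,4) (1,2) (0,1) [ray(1,-1) blocked at (3,2)]
  BQ@(3,2): attacks (3,3) (3,4) (3,1) (3,0) (4,2) (2,2) (1,2) (0,2) (4,3) (4,1) (2,3) (2,1) (1,0) [ray(-1,1) blocked at (2,3)]
B attacks (2,4): no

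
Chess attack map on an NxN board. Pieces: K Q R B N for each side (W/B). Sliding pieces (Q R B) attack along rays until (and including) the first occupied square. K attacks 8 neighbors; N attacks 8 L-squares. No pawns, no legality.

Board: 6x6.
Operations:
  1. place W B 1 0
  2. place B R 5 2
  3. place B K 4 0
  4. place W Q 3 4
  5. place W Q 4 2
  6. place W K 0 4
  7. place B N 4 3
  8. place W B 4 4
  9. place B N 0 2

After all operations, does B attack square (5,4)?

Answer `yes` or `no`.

Op 1: place WB@(1,0)
Op 2: place BR@(5,2)
Op 3: place BK@(4,0)
Op 4: place WQ@(3,4)
Op 5: place WQ@(4,2)
Op 6: place WK@(0,4)
Op 7: place BN@(4,3)
Op 8: place WB@(4,4)
Op 9: place BN@(0,2)
Per-piece attacks for B:
  BN@(0,2): attacks (1,4) (2,3) (1,0) (2,1)
  BK@(4,0): attacks (4,1) (5,0) (3,0) (5,1) (3,1)
  BN@(4,3): attacks (5,5) (3,5) (2,4) (5,1) (3,1) (2,2)
  BR@(5,2): attacks (5,3) (5,4) (5,5) (5,1) (5,0) (4,2) [ray(-1,0) blocked at (4,2)]
B attacks (5,4): yes

Answer: yes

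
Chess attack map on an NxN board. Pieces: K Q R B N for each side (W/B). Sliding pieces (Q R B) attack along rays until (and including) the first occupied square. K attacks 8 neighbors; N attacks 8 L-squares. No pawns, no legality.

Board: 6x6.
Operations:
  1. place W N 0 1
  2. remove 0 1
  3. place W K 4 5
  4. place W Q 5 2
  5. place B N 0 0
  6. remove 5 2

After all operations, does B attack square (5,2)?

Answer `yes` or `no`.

Op 1: place WN@(0,1)
Op 2: remove (0,1)
Op 3: place WK@(4,5)
Op 4: place WQ@(5,2)
Op 5: place BN@(0,0)
Op 6: remove (5,2)
Per-piece attacks for B:
  BN@(0,0): attacks (1,2) (2,1)
B attacks (5,2): no

Answer: no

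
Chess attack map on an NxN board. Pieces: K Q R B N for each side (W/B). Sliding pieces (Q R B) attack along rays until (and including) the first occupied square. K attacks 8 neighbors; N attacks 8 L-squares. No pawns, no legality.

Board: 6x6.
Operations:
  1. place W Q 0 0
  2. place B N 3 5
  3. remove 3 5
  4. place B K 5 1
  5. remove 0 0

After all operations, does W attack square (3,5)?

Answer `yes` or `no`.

Op 1: place WQ@(0,0)
Op 2: place BN@(3,5)
Op 3: remove (3,5)
Op 4: place BK@(5,1)
Op 5: remove (0,0)
Per-piece attacks for W:
W attacks (3,5): no

Answer: no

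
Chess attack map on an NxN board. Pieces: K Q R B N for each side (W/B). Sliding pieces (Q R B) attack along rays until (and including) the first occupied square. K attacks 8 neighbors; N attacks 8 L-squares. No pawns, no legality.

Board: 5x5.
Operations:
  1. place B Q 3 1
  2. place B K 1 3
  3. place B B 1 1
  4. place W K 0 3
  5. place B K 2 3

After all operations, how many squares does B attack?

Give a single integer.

Answer: 21

Derivation:
Op 1: place BQ@(3,1)
Op 2: place BK@(1,3)
Op 3: place BB@(1,1)
Op 4: place WK@(0,3)
Op 5: place BK@(2,3)
Per-piece attacks for B:
  BB@(1,1): attacks (2,2) (3,3) (4,4) (2,0) (0,2) (0,0)
  BK@(1,3): attacks (1,4) (1,2) (2,3) (0,3) (2,4) (2,2) (0,4) (0,2)
  BK@(2,3): attacks (2,4) (2,2) (3,3) (1,3) (3,4) (3,2) (1,4) (1,2)
  BQ@(3,1): attacks (3,2) (3,3) (3,4) (3,0) (4,1) (2,1) (1,1) (4,2) (4,0) (2,2) (1,3) (2,0) [ray(-1,0) blocked at (1,1); ray(-1,1) blocked at (1,3)]
Union (21 distinct): (0,0) (0,2) (0,3) (0,4) (1,1) (1,2) (1,3) (1,4) (2,0) (2,1) (2,2) (2,3) (2,4) (3,0) (3,2) (3,3) (3,4) (4,0) (4,1) (4,2) (4,4)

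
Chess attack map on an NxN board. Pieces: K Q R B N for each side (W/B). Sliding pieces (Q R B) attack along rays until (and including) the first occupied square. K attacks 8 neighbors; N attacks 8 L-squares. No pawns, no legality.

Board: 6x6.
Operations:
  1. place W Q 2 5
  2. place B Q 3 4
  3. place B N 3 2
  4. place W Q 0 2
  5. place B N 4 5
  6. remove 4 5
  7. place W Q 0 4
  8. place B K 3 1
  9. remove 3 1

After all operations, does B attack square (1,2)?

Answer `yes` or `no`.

Op 1: place WQ@(2,5)
Op 2: place BQ@(3,4)
Op 3: place BN@(3,2)
Op 4: place WQ@(0,2)
Op 5: place BN@(4,5)
Op 6: remove (4,5)
Op 7: place WQ@(0,4)
Op 8: place BK@(3,1)
Op 9: remove (3,1)
Per-piece attacks for B:
  BN@(3,2): attacks (4,4) (5,3) (2,4) (1,3) (4,0) (5,1) (2,0) (1,1)
  BQ@(3,4): attacks (3,5) (3,3) (3,2) (4,4) (5,4) (2,4) (1,4) (0,4) (4,5) (4,3) (5,2) (2,5) (2,3) (1,2) (0,1) [ray(0,-1) blocked at (3,2); ray(-1,0) blocked at (0,4); ray(-1,1) blocked at (2,5)]
B attacks (1,2): yes

Answer: yes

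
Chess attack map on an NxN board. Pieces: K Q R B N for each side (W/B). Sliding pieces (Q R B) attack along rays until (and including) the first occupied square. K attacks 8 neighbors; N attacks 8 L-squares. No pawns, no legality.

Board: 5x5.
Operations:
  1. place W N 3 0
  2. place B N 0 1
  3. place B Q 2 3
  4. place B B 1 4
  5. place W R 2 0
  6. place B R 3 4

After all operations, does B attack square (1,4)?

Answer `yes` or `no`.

Answer: yes

Derivation:
Op 1: place WN@(3,0)
Op 2: place BN@(0,1)
Op 3: place BQ@(2,3)
Op 4: place BB@(1,4)
Op 5: place WR@(2,0)
Op 6: place BR@(3,4)
Per-piece attacks for B:
  BN@(0,1): attacks (1,3) (2,2) (2,0)
  BB@(1,4): attacks (2,3) (0,3) [ray(1,-1) blocked at (2,3)]
  BQ@(2,3): attacks (2,4) (2,2) (2,1) (2,0) (3,3) (4,3) (1,3) (0,3) (3,4) (3,2) (4,1) (1,4) (1,2) (0,1) [ray(0,-1) blocked at (2,0); ray(1,1) blocked at (3,4); ray(-1,1) blocked at (1,4); ray(-1,-1) blocked at (0,1)]
  BR@(3,4): attacks (3,3) (3,2) (3,1) (3,0) (4,4) (2,4) (1,4) [ray(0,-1) blocked at (3,0); ray(-1,0) blocked at (1,4)]
B attacks (1,4): yes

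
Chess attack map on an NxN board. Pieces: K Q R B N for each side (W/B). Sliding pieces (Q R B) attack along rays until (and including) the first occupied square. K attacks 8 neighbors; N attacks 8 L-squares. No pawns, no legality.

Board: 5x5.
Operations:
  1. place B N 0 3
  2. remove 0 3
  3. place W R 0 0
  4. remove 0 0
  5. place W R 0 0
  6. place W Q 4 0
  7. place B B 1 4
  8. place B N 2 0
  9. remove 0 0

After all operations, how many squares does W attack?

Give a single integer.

Op 1: place BN@(0,3)
Op 2: remove (0,3)
Op 3: place WR@(0,0)
Op 4: remove (0,0)
Op 5: place WR@(0,0)
Op 6: place WQ@(4,0)
Op 7: place BB@(1,4)
Op 8: place BN@(2,0)
Op 9: remove (0,0)
Per-piece attacks for W:
  WQ@(4,0): attacks (4,1) (4,2) (4,3) (4,4) (3,0) (2,0) (3,1) (2,2) (1,3) (0,4) [ray(-1,0) blocked at (2,0)]
Union (10 distinct): (0,4) (1,3) (2,0) (2,2) (3,0) (3,1) (4,1) (4,2) (4,3) (4,4)

Answer: 10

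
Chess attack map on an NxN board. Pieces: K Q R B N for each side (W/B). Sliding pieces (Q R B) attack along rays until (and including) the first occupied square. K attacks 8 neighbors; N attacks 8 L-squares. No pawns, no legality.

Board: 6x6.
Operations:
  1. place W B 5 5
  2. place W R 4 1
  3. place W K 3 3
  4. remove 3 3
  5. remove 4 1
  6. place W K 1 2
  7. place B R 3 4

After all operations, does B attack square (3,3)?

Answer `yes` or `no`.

Op 1: place WB@(5,5)
Op 2: place WR@(4,1)
Op 3: place WK@(3,3)
Op 4: remove (3,3)
Op 5: remove (4,1)
Op 6: place WK@(1,2)
Op 7: place BR@(3,4)
Per-piece attacks for B:
  BR@(3,4): attacks (3,5) (3,3) (3,2) (3,1) (3,0) (4,4) (5,4) (2,4) (1,4) (0,4)
B attacks (3,3): yes

Answer: yes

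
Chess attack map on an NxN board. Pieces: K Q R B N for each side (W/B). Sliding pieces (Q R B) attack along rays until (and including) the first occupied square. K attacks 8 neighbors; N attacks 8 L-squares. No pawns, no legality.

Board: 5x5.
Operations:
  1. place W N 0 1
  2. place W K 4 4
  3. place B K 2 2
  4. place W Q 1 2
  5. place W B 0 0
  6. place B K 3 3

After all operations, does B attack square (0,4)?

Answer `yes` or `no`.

Answer: no

Derivation:
Op 1: place WN@(0,1)
Op 2: place WK@(4,4)
Op 3: place BK@(2,2)
Op 4: place WQ@(1,2)
Op 5: place WB@(0,0)
Op 6: place BK@(3,3)
Per-piece attacks for B:
  BK@(2,2): attacks (2,3) (2,1) (3,2) (1,2) (3,3) (3,1) (1,3) (1,1)
  BK@(3,3): attacks (3,4) (3,2) (4,3) (2,3) (4,4) (4,2) (2,4) (2,2)
B attacks (0,4): no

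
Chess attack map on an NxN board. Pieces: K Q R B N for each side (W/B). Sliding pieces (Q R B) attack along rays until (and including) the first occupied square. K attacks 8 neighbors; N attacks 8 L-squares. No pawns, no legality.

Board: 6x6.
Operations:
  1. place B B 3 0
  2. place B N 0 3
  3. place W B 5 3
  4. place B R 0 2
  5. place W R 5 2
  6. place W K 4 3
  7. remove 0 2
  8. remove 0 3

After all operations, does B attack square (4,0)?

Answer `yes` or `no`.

Op 1: place BB@(3,0)
Op 2: place BN@(0,3)
Op 3: place WB@(5,3)
Op 4: place BR@(0,2)
Op 5: place WR@(5,2)
Op 6: place WK@(4,3)
Op 7: remove (0,2)
Op 8: remove (0,3)
Per-piece attacks for B:
  BB@(3,0): attacks (4,1) (5,2) (2,1) (1,2) (0,3) [ray(1,1) blocked at (5,2)]
B attacks (4,0): no

Answer: no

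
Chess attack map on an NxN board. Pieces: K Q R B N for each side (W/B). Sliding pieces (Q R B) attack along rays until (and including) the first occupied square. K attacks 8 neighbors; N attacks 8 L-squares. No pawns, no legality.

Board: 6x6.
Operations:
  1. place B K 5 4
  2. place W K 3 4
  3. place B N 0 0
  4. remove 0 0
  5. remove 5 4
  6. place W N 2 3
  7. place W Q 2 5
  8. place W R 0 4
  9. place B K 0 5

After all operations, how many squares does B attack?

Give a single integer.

Answer: 3

Derivation:
Op 1: place BK@(5,4)
Op 2: place WK@(3,4)
Op 3: place BN@(0,0)
Op 4: remove (0,0)
Op 5: remove (5,4)
Op 6: place WN@(2,3)
Op 7: place WQ@(2,5)
Op 8: place WR@(0,4)
Op 9: place BK@(0,5)
Per-piece attacks for B:
  BK@(0,5): attacks (0,4) (1,5) (1,4)
Union (3 distinct): (0,4) (1,4) (1,5)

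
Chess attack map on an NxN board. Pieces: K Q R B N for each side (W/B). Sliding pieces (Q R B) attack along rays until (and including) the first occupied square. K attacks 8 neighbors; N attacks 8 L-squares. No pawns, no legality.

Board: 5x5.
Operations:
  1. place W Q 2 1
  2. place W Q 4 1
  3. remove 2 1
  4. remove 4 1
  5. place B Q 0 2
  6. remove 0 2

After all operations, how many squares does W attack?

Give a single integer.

Op 1: place WQ@(2,1)
Op 2: place WQ@(4,1)
Op 3: remove (2,1)
Op 4: remove (4,1)
Op 5: place BQ@(0,2)
Op 6: remove (0,2)
Per-piece attacks for W:
Union (0 distinct): (none)

Answer: 0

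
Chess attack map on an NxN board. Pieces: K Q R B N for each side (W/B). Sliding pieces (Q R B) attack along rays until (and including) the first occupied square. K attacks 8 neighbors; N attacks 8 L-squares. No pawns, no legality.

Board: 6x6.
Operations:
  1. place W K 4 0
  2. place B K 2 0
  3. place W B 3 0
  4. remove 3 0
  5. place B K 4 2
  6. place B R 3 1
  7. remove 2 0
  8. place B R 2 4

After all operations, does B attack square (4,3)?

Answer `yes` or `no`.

Answer: yes

Derivation:
Op 1: place WK@(4,0)
Op 2: place BK@(2,0)
Op 3: place WB@(3,0)
Op 4: remove (3,0)
Op 5: place BK@(4,2)
Op 6: place BR@(3,1)
Op 7: remove (2,0)
Op 8: place BR@(2,4)
Per-piece attacks for B:
  BR@(2,4): attacks (2,5) (2,3) (2,2) (2,1) (2,0) (3,4) (4,4) (5,4) (1,4) (0,4)
  BR@(3,1): attacks (3,2) (3,3) (3,4) (3,5) (3,0) (4,1) (5,1) (2,1) (1,1) (0,1)
  BK@(4,2): attacks (4,3) (4,1) (5,2) (3,2) (5,3) (5,1) (3,3) (3,1)
B attacks (4,3): yes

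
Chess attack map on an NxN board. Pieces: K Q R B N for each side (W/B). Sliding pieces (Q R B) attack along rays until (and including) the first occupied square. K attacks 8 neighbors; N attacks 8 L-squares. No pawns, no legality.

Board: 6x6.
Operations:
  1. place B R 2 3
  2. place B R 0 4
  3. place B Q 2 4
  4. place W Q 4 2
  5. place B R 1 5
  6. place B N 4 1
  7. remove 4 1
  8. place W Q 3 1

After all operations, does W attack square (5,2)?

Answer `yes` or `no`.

Op 1: place BR@(2,3)
Op 2: place BR@(0,4)
Op 3: place BQ@(2,4)
Op 4: place WQ@(4,2)
Op 5: place BR@(1,5)
Op 6: place BN@(4,1)
Op 7: remove (4,1)
Op 8: place WQ@(3,1)
Per-piece attacks for W:
  WQ@(3,1): attacks (3,2) (3,3) (3,4) (3,5) (3,0) (4,1) (5,1) (2,1) (1,1) (0,1) (4,2) (4,0) (2,2) (1,3) (0,4) (2,0) [ray(1,1) blocked at (4,2); ray(-1,1) blocked at (0,4)]
  WQ@(4,2): attacks (4,3) (4,4) (4,5) (4,1) (4,0) (5,2) (3,2) (2,2) (1,2) (0,2) (5,3) (5,1) (3,3) (2,4) (3,1) [ray(-1,1) blocked at (2,4); ray(-1,-1) blocked at (3,1)]
W attacks (5,2): yes

Answer: yes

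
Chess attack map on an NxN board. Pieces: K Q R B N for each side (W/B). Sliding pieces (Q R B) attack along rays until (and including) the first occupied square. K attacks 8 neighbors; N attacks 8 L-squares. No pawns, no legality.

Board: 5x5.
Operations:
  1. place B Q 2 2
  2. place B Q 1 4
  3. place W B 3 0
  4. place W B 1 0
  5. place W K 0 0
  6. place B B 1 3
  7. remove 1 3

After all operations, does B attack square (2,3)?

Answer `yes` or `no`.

Answer: yes

Derivation:
Op 1: place BQ@(2,2)
Op 2: place BQ@(1,4)
Op 3: place WB@(3,0)
Op 4: place WB@(1,0)
Op 5: place WK@(0,0)
Op 6: place BB@(1,3)
Op 7: remove (1,3)
Per-piece attacks for B:
  BQ@(1,4): attacks (1,3) (1,2) (1,1) (1,0) (2,4) (3,4) (4,4) (0,4) (2,3) (3,2) (4,1) (0,3) [ray(0,-1) blocked at (1,0)]
  BQ@(2,2): attacks (2,3) (2,4) (2,1) (2,0) (3,2) (4,2) (1,2) (0,2) (3,3) (4,4) (3,1) (4,0) (1,3) (0,4) (1,1) (0,0) [ray(-1,-1) blocked at (0,0)]
B attacks (2,3): yes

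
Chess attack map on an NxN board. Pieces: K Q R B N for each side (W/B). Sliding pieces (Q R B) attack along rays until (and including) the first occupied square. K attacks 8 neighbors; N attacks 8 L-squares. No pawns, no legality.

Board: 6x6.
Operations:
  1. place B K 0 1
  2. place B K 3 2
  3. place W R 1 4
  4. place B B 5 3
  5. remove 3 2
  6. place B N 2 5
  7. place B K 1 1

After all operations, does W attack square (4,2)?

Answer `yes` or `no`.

Op 1: place BK@(0,1)
Op 2: place BK@(3,2)
Op 3: place WR@(1,4)
Op 4: place BB@(5,3)
Op 5: remove (3,2)
Op 6: place BN@(2,5)
Op 7: place BK@(1,1)
Per-piece attacks for W:
  WR@(1,4): attacks (1,5) (1,3) (1,2) (1,1) (2,4) (3,4) (4,4) (5,4) (0,4) [ray(0,-1) blocked at (1,1)]
W attacks (4,2): no

Answer: no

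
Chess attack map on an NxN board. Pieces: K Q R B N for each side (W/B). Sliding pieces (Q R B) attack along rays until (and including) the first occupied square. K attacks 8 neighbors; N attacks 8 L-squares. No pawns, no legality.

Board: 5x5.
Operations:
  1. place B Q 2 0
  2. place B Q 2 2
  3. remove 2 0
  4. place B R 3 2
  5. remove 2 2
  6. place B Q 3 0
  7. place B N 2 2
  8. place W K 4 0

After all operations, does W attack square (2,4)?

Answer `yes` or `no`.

Answer: no

Derivation:
Op 1: place BQ@(2,0)
Op 2: place BQ@(2,2)
Op 3: remove (2,0)
Op 4: place BR@(3,2)
Op 5: remove (2,2)
Op 6: place BQ@(3,0)
Op 7: place BN@(2,2)
Op 8: place WK@(4,0)
Per-piece attacks for W:
  WK@(4,0): attacks (4,1) (3,0) (3,1)
W attacks (2,4): no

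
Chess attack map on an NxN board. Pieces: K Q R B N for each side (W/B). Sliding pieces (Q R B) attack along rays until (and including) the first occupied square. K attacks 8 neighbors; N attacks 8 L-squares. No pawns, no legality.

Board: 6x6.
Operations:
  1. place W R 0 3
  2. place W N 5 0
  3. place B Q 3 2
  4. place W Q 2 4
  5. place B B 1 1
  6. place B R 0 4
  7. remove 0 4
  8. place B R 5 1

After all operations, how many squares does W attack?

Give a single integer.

Answer: 23

Derivation:
Op 1: place WR@(0,3)
Op 2: place WN@(5,0)
Op 3: place BQ@(3,2)
Op 4: place WQ@(2,4)
Op 5: place BB@(1,1)
Op 6: place BR@(0,4)
Op 7: remove (0,4)
Op 8: place BR@(5,1)
Per-piece attacks for W:
  WR@(0,3): attacks (0,4) (0,5) (0,2) (0,1) (0,0) (1,3) (2,3) (3,3) (4,3) (5,3)
  WQ@(2,4): attacks (2,5) (2,3) (2,2) (2,1) (2,0) (3,4) (4,4) (5,4) (1,4) (0,4) (3,5) (3,3) (4,2) (5,1) (1,5) (1,3) (0,2) [ray(1,-1) blocked at (5,1)]
  WN@(5,0): attacks (4,2) (3,1)
Union (23 distinct): (0,0) (0,1) (0,2) (0,4) (0,5) (1,3) (1,4) (1,5) (2,0) (2,1) (2,2) (2,3) (2,5) (3,1) (3,3) (3,4) (3,5) (4,2) (4,3) (4,4) (5,1) (5,3) (5,4)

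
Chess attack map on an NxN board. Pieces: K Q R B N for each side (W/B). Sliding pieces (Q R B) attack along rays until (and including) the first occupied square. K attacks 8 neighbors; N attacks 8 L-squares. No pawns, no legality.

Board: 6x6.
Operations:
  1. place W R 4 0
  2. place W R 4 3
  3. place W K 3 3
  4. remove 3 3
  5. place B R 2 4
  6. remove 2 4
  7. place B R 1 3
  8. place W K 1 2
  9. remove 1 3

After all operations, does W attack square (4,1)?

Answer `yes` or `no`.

Op 1: place WR@(4,0)
Op 2: place WR@(4,3)
Op 3: place WK@(3,3)
Op 4: remove (3,3)
Op 5: place BR@(2,4)
Op 6: remove (2,4)
Op 7: place BR@(1,3)
Op 8: place WK@(1,2)
Op 9: remove (1,3)
Per-piece attacks for W:
  WK@(1,2): attacks (1,3) (1,1) (2,2) (0,2) (2,3) (2,1) (0,3) (0,1)
  WR@(4,0): attacks (4,1) (4,2) (4,3) (5,0) (3,0) (2,0) (1,0) (0,0) [ray(0,1) blocked at (4,3)]
  WR@(4,3): attacks (4,4) (4,5) (4,2) (4,1) (4,0) (5,3) (3,3) (2,3) (1,3) (0,3) [ray(0,-1) blocked at (4,0)]
W attacks (4,1): yes

Answer: yes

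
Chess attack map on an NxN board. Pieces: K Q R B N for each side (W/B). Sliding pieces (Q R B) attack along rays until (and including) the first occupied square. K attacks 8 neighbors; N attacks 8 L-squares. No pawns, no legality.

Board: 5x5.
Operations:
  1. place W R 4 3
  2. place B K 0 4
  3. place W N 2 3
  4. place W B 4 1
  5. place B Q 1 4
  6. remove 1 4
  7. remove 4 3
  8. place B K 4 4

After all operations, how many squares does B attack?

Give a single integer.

Op 1: place WR@(4,3)
Op 2: place BK@(0,4)
Op 3: place WN@(2,3)
Op 4: place WB@(4,1)
Op 5: place BQ@(1,4)
Op 6: remove (1,4)
Op 7: remove (4,3)
Op 8: place BK@(4,4)
Per-piece attacks for B:
  BK@(0,4): attacks (0,3) (1,4) (1,3)
  BK@(4,4): attacks (4,3) (3,4) (3,3)
Union (6 distinct): (0,3) (1,3) (1,4) (3,3) (3,4) (4,3)

Answer: 6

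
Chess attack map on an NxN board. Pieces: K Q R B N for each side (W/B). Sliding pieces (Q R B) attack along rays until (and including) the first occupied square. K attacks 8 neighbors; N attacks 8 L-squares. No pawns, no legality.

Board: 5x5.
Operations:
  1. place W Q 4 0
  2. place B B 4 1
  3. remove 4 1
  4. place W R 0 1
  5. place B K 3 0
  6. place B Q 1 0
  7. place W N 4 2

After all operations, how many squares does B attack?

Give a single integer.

Answer: 14

Derivation:
Op 1: place WQ@(4,0)
Op 2: place BB@(4,1)
Op 3: remove (4,1)
Op 4: place WR@(0,1)
Op 5: place BK@(3,0)
Op 6: place BQ@(1,0)
Op 7: place WN@(4,2)
Per-piece attacks for B:
  BQ@(1,0): attacks (1,1) (1,2) (1,3) (1,4) (2,0) (3,0) (0,0) (2,1) (3,2) (4,3) (0,1) [ray(1,0) blocked at (3,0); ray(-1,1) blocked at (0,1)]
  BK@(3,0): attacks (3,1) (4,0) (2,0) (4,1) (2,1)
Union (14 distinct): (0,0) (0,1) (1,1) (1,2) (1,3) (1,4) (2,0) (2,1) (3,0) (3,1) (3,2) (4,0) (4,1) (4,3)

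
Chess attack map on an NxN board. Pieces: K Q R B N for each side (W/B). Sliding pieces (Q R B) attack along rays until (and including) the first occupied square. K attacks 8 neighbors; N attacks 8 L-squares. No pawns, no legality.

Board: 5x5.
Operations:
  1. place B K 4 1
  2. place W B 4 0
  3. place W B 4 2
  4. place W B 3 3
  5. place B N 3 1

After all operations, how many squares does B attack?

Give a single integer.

Answer: 9

Derivation:
Op 1: place BK@(4,1)
Op 2: place WB@(4,0)
Op 3: place WB@(4,2)
Op 4: place WB@(3,3)
Op 5: place BN@(3,1)
Per-piece attacks for B:
  BN@(3,1): attacks (4,3) (2,3) (1,2) (1,0)
  BK@(4,1): attacks (4,2) (4,0) (3,1) (3,2) (3,0)
Union (9 distinct): (1,0) (1,2) (2,3) (3,0) (3,1) (3,2) (4,0) (4,2) (4,3)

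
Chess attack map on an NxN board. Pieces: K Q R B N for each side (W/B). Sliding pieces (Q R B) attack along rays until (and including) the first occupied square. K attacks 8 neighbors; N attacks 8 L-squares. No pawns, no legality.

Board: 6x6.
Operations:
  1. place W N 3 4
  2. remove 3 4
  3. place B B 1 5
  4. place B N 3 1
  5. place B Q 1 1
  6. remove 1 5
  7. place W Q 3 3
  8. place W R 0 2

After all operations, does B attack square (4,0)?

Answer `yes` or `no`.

Op 1: place WN@(3,4)
Op 2: remove (3,4)
Op 3: place BB@(1,5)
Op 4: place BN@(3,1)
Op 5: place BQ@(1,1)
Op 6: remove (1,5)
Op 7: place WQ@(3,3)
Op 8: place WR@(0,2)
Per-piece attacks for B:
  BQ@(1,1): attacks (1,2) (1,3) (1,4) (1,5) (1,0) (2,1) (3,1) (0,1) (2,2) (3,3) (2,0) (0,2) (0,0) [ray(1,0) blocked at (3,1); ray(1,1) blocked at (3,3); ray(-1,1) blocked at (0,2)]
  BN@(3,1): attacks (4,3) (5,2) (2,3) (1,2) (5,0) (1,0)
B attacks (4,0): no

Answer: no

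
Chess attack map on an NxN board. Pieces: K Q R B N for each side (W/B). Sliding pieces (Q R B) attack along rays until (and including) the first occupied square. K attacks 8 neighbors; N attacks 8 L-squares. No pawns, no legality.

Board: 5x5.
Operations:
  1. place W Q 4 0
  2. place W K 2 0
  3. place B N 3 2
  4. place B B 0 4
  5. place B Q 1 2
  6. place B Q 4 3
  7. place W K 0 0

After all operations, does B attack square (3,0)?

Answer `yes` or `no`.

Op 1: place WQ@(4,0)
Op 2: place WK@(2,0)
Op 3: place BN@(3,2)
Op 4: place BB@(0,4)
Op 5: place BQ@(1,2)
Op 6: place BQ@(4,3)
Op 7: place WK@(0,0)
Per-piece attacks for B:
  BB@(0,4): attacks (1,3) (2,2) (3,1) (4,0) [ray(1,-1) blocked at (4,0)]
  BQ@(1,2): attacks (1,3) (1,4) (1,1) (1,0) (2,2) (3,2) (0,2) (2,3) (3,4) (2,1) (3,0) (0,3) (0,1) [ray(1,0) blocked at (3,2)]
  BN@(3,2): attacks (4,4) (2,4) (1,3) (4,0) (2,0) (1,1)
  BQ@(4,3): attacks (4,4) (4,2) (4,1) (4,0) (3,3) (2,3) (1,3) (0,3) (3,4) (3,2) [ray(0,-1) blocked at (4,0); ray(-1,-1) blocked at (3,2)]
B attacks (3,0): yes

Answer: yes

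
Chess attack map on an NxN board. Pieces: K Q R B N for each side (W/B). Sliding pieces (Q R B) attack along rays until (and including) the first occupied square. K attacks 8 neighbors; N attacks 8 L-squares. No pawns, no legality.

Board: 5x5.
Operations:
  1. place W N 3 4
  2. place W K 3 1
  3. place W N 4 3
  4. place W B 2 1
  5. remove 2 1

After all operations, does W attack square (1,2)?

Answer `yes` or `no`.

Answer: no

Derivation:
Op 1: place WN@(3,4)
Op 2: place WK@(3,1)
Op 3: place WN@(4,3)
Op 4: place WB@(2,1)
Op 5: remove (2,1)
Per-piece attacks for W:
  WK@(3,1): attacks (3,2) (3,0) (4,1) (2,1) (4,2) (4,0) (2,2) (2,0)
  WN@(3,4): attacks (4,2) (2,2) (1,3)
  WN@(4,3): attacks (2,4) (3,1) (2,2)
W attacks (1,2): no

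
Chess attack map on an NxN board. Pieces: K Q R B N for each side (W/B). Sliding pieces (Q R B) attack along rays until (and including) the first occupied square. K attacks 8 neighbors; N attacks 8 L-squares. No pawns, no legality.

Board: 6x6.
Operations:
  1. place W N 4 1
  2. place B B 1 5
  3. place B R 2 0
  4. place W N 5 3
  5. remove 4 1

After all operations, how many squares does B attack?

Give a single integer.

Answer: 14

Derivation:
Op 1: place WN@(4,1)
Op 2: place BB@(1,5)
Op 3: place BR@(2,0)
Op 4: place WN@(5,3)
Op 5: remove (4,1)
Per-piece attacks for B:
  BB@(1,5): attacks (2,4) (3,3) (4,2) (5,1) (0,4)
  BR@(2,0): attacks (2,1) (2,2) (2,3) (2,4) (2,5) (3,0) (4,0) (5,0) (1,0) (0,0)
Union (14 distinct): (0,0) (0,4) (1,0) (2,1) (2,2) (2,3) (2,4) (2,5) (3,0) (3,3) (4,0) (4,2) (5,0) (5,1)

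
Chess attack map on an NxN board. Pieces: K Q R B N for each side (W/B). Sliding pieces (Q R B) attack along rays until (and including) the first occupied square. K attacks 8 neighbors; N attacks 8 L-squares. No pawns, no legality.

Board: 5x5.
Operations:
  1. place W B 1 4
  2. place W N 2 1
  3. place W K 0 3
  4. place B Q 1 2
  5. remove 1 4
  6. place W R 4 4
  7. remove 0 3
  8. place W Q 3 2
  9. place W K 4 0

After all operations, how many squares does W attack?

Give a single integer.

Op 1: place WB@(1,4)
Op 2: place WN@(2,1)
Op 3: place WK@(0,3)
Op 4: place BQ@(1,2)
Op 5: remove (1,4)
Op 6: place WR@(4,4)
Op 7: remove (0,3)
Op 8: place WQ@(3,2)
Op 9: place WK@(4,0)
Per-piece attacks for W:
  WN@(2,1): attacks (3,3) (4,2) (1,3) (0,2) (4,0) (0,0)
  WQ@(3,2): attacks (3,3) (3,4) (3,1) (3,0) (4,2) (2,2) (1,2) (4,3) (4,1) (2,3) (1,4) (2,1) [ray(-1,0) blocked at (1,2); ray(-1,-1) blocked at (2,1)]
  WK@(4,0): attacks (4,1) (3,0) (3,1)
  WR@(4,4): attacks (4,3) (4,2) (4,1) (4,0) (3,4) (2,4) (1,4) (0,4) [ray(0,-1) blocked at (4,0)]
Union (18 distinct): (0,0) (0,2) (0,4) (1,2) (1,3) (1,4) (2,1) (2,2) (2,3) (2,4) (3,0) (3,1) (3,3) (3,4) (4,0) (4,1) (4,2) (4,3)

Answer: 18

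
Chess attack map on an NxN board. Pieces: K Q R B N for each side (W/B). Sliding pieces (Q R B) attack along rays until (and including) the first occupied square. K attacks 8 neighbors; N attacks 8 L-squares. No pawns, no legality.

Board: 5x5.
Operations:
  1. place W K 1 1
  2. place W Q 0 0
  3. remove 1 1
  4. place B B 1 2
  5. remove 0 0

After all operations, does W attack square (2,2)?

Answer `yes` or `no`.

Answer: no

Derivation:
Op 1: place WK@(1,1)
Op 2: place WQ@(0,0)
Op 3: remove (1,1)
Op 4: place BB@(1,2)
Op 5: remove (0,0)
Per-piece attacks for W:
W attacks (2,2): no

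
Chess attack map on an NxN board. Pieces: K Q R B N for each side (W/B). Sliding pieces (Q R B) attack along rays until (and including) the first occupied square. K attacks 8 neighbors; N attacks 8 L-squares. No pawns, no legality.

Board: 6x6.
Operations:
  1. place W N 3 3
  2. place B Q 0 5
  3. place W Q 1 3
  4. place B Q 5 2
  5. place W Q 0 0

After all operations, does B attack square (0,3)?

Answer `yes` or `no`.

Answer: yes

Derivation:
Op 1: place WN@(3,3)
Op 2: place BQ@(0,5)
Op 3: place WQ@(1,3)
Op 4: place BQ@(5,2)
Op 5: place WQ@(0,0)
Per-piece attacks for B:
  BQ@(0,5): attacks (0,4) (0,3) (0,2) (0,1) (0,0) (1,5) (2,5) (3,5) (4,5) (5,5) (1,4) (2,3) (3,2) (4,1) (5,0) [ray(0,-1) blocked at (0,0)]
  BQ@(5,2): attacks (5,3) (5,4) (5,5) (5,1) (5,0) (4,2) (3,2) (2,2) (1,2) (0,2) (4,3) (3,4) (2,5) (4,1) (3,0)
B attacks (0,3): yes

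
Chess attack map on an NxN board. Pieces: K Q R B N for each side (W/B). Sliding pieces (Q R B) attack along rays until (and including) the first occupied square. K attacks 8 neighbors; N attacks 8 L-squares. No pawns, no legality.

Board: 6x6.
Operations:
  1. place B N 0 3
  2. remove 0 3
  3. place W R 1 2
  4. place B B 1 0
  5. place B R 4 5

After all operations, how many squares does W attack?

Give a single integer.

Answer: 10

Derivation:
Op 1: place BN@(0,3)
Op 2: remove (0,3)
Op 3: place WR@(1,2)
Op 4: place BB@(1,0)
Op 5: place BR@(4,5)
Per-piece attacks for W:
  WR@(1,2): attacks (1,3) (1,4) (1,5) (1,1) (1,0) (2,2) (3,2) (4,2) (5,2) (0,2) [ray(0,-1) blocked at (1,0)]
Union (10 distinct): (0,2) (1,0) (1,1) (1,3) (1,4) (1,5) (2,2) (3,2) (4,2) (5,2)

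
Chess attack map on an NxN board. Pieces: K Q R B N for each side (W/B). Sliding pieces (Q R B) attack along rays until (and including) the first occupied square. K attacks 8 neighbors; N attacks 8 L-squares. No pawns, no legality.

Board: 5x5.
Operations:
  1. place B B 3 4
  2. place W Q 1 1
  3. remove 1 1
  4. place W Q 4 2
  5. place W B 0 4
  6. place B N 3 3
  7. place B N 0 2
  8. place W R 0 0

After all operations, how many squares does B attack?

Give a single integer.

Op 1: place BB@(3,4)
Op 2: place WQ@(1,1)
Op 3: remove (1,1)
Op 4: place WQ@(4,2)
Op 5: place WB@(0,4)
Op 6: place BN@(3,3)
Op 7: place BN@(0,2)
Op 8: place WR@(0,0)
Per-piece attacks for B:
  BN@(0,2): attacks (1,4) (2,3) (1,0) (2,1)
  BN@(3,3): attacks (1,4) (4,1) (2,1) (1,2)
  BB@(3,4): attacks (4,3) (2,3) (1,2) (0,1)
Union (8 distinct): (0,1) (1,0) (1,2) (1,4) (2,1) (2,3) (4,1) (4,3)

Answer: 8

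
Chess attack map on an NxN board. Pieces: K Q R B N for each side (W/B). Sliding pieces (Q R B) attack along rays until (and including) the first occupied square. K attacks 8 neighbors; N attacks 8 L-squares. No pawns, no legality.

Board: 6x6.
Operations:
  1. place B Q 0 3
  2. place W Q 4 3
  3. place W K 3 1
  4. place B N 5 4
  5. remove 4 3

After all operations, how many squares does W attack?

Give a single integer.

Op 1: place BQ@(0,3)
Op 2: place WQ@(4,3)
Op 3: place WK@(3,1)
Op 4: place BN@(5,4)
Op 5: remove (4,3)
Per-piece attacks for W:
  WK@(3,1): attacks (3,2) (3,0) (4,1) (2,1) (4,2) (4,0) (2,2) (2,0)
Union (8 distinct): (2,0) (2,1) (2,2) (3,0) (3,2) (4,0) (4,1) (4,2)

Answer: 8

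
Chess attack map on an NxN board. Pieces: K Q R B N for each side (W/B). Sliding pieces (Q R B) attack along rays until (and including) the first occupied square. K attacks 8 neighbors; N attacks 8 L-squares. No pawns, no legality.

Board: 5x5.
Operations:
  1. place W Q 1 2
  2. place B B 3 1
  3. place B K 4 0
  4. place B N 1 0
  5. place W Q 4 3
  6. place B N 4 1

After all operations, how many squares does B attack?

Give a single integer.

Answer: 11

Derivation:
Op 1: place WQ@(1,2)
Op 2: place BB@(3,1)
Op 3: place BK@(4,0)
Op 4: place BN@(1,0)
Op 5: place WQ@(4,3)
Op 6: place BN@(4,1)
Per-piece attacks for B:
  BN@(1,0): attacks (2,2) (3,1) (0,2)
  BB@(3,1): attacks (4,2) (4,0) (2,2) (1,3) (0,4) (2,0) [ray(1,-1) blocked at (4,0)]
  BK@(4,0): attacks (4,1) (3,0) (3,1)
  BN@(4,1): attacks (3,3) (2,2) (2,0)
Union (11 distinct): (0,2) (0,4) (1,3) (2,0) (2,2) (3,0) (3,1) (3,3) (4,0) (4,1) (4,2)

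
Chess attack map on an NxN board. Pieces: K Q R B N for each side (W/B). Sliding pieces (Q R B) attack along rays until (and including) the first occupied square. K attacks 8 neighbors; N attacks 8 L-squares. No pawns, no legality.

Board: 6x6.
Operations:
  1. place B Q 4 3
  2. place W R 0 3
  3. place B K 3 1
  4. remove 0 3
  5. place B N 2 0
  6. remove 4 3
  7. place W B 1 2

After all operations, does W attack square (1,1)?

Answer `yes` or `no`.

Answer: no

Derivation:
Op 1: place BQ@(4,3)
Op 2: place WR@(0,3)
Op 3: place BK@(3,1)
Op 4: remove (0,3)
Op 5: place BN@(2,0)
Op 6: remove (4,3)
Op 7: place WB@(1,2)
Per-piece attacks for W:
  WB@(1,2): attacks (2,3) (3,4) (4,5) (2,1) (3,0) (0,3) (0,1)
W attacks (1,1): no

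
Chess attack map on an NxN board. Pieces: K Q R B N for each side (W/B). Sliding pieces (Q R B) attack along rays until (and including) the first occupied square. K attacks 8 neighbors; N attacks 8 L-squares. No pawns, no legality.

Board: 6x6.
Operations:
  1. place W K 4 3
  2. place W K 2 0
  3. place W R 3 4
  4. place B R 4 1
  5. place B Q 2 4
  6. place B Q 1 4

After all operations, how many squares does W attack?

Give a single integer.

Op 1: place WK@(4,3)
Op 2: place WK@(2,0)
Op 3: place WR@(3,4)
Op 4: place BR@(4,1)
Op 5: place BQ@(2,4)
Op 6: place BQ@(1,4)
Per-piece attacks for W:
  WK@(2,0): attacks (2,1) (3,0) (1,0) (3,1) (1,1)
  WR@(3,4): attacks (3,5) (3,3) (3,2) (3,1) (3,0) (4,4) (5,4) (2,4) [ray(-1,0) blocked at (2,4)]
  WK@(4,3): attacks (4,4) (4,2) (5,3) (3,3) (5,4) (5,2) (3,4) (3,2)
Union (15 distinct): (1,0) (1,1) (2,1) (2,4) (3,0) (3,1) (3,2) (3,3) (3,4) (3,5) (4,2) (4,4) (5,2) (5,3) (5,4)

Answer: 15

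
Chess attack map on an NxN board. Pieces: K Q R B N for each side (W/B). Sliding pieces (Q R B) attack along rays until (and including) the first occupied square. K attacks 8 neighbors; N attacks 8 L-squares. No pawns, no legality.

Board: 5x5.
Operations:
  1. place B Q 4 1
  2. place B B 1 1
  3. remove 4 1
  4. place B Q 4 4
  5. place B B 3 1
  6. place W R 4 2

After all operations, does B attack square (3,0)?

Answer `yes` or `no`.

Op 1: place BQ@(4,1)
Op 2: place BB@(1,1)
Op 3: remove (4,1)
Op 4: place BQ@(4,4)
Op 5: place BB@(3,1)
Op 6: place WR@(4,2)
Per-piece attacks for B:
  BB@(1,1): attacks (2,2) (3,3) (4,4) (2,0) (0,2) (0,0) [ray(1,1) blocked at (4,4)]
  BB@(3,1): attacks (4,2) (4,0) (2,2) (1,3) (0,4) (2,0) [ray(1,1) blocked at (4,2)]
  BQ@(4,4): attacks (4,3) (4,2) (3,4) (2,4) (1,4) (0,4) (3,3) (2,2) (1,1) [ray(0,-1) blocked at (4,2); ray(-1,-1) blocked at (1,1)]
B attacks (3,0): no

Answer: no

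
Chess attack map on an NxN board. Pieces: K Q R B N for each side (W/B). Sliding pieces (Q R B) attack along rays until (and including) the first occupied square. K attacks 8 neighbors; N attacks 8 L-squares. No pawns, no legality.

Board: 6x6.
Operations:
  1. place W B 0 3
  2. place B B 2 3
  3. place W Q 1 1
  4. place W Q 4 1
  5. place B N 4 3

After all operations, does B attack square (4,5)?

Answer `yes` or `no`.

Answer: yes

Derivation:
Op 1: place WB@(0,3)
Op 2: place BB@(2,3)
Op 3: place WQ@(1,1)
Op 4: place WQ@(4,1)
Op 5: place BN@(4,3)
Per-piece attacks for B:
  BB@(2,3): attacks (3,4) (4,5) (3,2) (4,1) (1,4) (0,5) (1,2) (0,1) [ray(1,-1) blocked at (4,1)]
  BN@(4,3): attacks (5,5) (3,5) (2,4) (5,1) (3,1) (2,2)
B attacks (4,5): yes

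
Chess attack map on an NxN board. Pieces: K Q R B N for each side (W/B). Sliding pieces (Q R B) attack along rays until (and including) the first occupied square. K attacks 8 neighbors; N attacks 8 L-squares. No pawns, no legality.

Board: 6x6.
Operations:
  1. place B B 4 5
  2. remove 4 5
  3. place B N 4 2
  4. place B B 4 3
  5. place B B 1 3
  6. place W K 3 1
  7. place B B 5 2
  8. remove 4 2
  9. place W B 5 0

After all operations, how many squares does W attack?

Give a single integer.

Answer: 11

Derivation:
Op 1: place BB@(4,5)
Op 2: remove (4,5)
Op 3: place BN@(4,2)
Op 4: place BB@(4,3)
Op 5: place BB@(1,3)
Op 6: place WK@(3,1)
Op 7: place BB@(5,2)
Op 8: remove (4,2)
Op 9: place WB@(5,0)
Per-piece attacks for W:
  WK@(3,1): attacks (3,2) (3,0) (4,1) (2,1) (4,2) (4,0) (2,2) (2,0)
  WB@(5,0): attacks (4,1) (3,2) (2,3) (1,4) (0,5)
Union (11 distinct): (0,5) (1,4) (2,0) (2,1) (2,2) (2,3) (3,0) (3,2) (4,0) (4,1) (4,2)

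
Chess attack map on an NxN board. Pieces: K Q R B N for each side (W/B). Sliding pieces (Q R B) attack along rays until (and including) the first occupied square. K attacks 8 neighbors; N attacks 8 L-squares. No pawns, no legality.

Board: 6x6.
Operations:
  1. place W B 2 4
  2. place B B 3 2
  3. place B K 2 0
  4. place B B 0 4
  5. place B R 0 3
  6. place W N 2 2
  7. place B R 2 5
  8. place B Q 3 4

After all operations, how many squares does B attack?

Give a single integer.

Answer: 30

Derivation:
Op 1: place WB@(2,4)
Op 2: place BB@(3,2)
Op 3: place BK@(2,0)
Op 4: place BB@(0,4)
Op 5: place BR@(0,3)
Op 6: place WN@(2,2)
Op 7: place BR@(2,5)
Op 8: place BQ@(3,4)
Per-piece attacks for B:
  BR@(0,3): attacks (0,4) (0,2) (0,1) (0,0) (1,3) (2,3) (3,3) (4,3) (5,3) [ray(0,1) blocked at (0,4)]
  BB@(0,4): attacks (1,5) (1,3) (2,2) [ray(1,-1) blocked at (2,2)]
  BK@(2,0): attacks (2,1) (3,0) (1,0) (3,1) (1,1)
  BR@(2,5): attacks (2,4) (3,5) (4,5) (5,5) (1,5) (0,5) [ray(0,-1) blocked at (2,4)]
  BB@(3,2): attacks (4,3) (5,4) (4,1) (5,0) (2,3) (1,4) (0,5) (2,1) (1,0)
  BQ@(3,4): attacks (3,5) (3,3) (3,2) (4,4) (5,4) (2,4) (4,5) (4,3) (5,2) (2,5) (2,3) (1,2) (0,1) [ray(0,-1) blocked at (3,2); ray(-1,0) blocked at (2,4); ray(-1,1) blocked at (2,5)]
Union (30 distinct): (0,0) (0,1) (0,2) (0,4) (0,5) (1,0) (1,1) (1,2) (1,3) (1,4) (1,5) (2,1) (2,2) (2,3) (2,4) (2,5) (3,0) (3,1) (3,2) (3,3) (3,5) (4,1) (4,3) (4,4) (4,5) (5,0) (5,2) (5,3) (5,4) (5,5)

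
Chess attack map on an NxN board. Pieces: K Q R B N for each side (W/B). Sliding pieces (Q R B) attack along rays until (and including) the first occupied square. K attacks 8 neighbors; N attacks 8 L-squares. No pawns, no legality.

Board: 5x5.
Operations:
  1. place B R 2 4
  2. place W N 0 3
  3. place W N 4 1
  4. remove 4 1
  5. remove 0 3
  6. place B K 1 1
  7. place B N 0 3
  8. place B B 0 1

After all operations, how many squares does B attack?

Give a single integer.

Op 1: place BR@(2,4)
Op 2: place WN@(0,3)
Op 3: place WN@(4,1)
Op 4: remove (4,1)
Op 5: remove (0,3)
Op 6: place BK@(1,1)
Op 7: place BN@(0,3)
Op 8: place BB@(0,1)
Per-piece attacks for B:
  BB@(0,1): attacks (1,2) (2,3) (3,4) (1,0)
  BN@(0,3): attacks (2,4) (1,1) (2,2)
  BK@(1,1): attacks (1,2) (1,0) (2,1) (0,1) (2,2) (2,0) (0,2) (0,0)
  BR@(2,4): attacks (2,3) (2,2) (2,1) (2,0) (3,4) (4,4) (1,4) (0,4)
Union (15 distinct): (0,0) (0,1) (0,2) (0,4) (1,0) (1,1) (1,2) (1,4) (2,0) (2,1) (2,2) (2,3) (2,4) (3,4) (4,4)

Answer: 15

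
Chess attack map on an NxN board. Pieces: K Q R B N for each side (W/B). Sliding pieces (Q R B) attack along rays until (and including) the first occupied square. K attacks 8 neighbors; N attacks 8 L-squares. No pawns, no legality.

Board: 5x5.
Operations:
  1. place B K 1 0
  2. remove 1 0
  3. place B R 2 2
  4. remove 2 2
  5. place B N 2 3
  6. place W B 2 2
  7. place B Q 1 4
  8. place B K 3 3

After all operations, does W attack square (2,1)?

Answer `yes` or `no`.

Op 1: place BK@(1,0)
Op 2: remove (1,0)
Op 3: place BR@(2,2)
Op 4: remove (2,2)
Op 5: place BN@(2,3)
Op 6: place WB@(2,2)
Op 7: place BQ@(1,4)
Op 8: place BK@(3,3)
Per-piece attacks for W:
  WB@(2,2): attacks (3,3) (3,1) (4,0) (1,3) (0,4) (1,1) (0,0) [ray(1,1) blocked at (3,3)]
W attacks (2,1): no

Answer: no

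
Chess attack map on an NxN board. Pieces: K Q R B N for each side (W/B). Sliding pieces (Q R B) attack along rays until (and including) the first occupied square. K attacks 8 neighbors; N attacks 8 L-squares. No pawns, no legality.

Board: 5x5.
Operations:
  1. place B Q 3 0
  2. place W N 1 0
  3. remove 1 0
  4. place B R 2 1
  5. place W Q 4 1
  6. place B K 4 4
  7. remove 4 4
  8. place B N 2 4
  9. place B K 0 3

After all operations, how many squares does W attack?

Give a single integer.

Answer: 10

Derivation:
Op 1: place BQ@(3,0)
Op 2: place WN@(1,0)
Op 3: remove (1,0)
Op 4: place BR@(2,1)
Op 5: place WQ@(4,1)
Op 6: place BK@(4,4)
Op 7: remove (4,4)
Op 8: place BN@(2,4)
Op 9: place BK@(0,3)
Per-piece attacks for W:
  WQ@(4,1): attacks (4,2) (4,3) (4,4) (4,0) (3,1) (2,1) (3,2) (2,3) (1,4) (3,0) [ray(-1,0) blocked at (2,1); ray(-1,-1) blocked at (3,0)]
Union (10 distinct): (1,4) (2,1) (2,3) (3,0) (3,1) (3,2) (4,0) (4,2) (4,3) (4,4)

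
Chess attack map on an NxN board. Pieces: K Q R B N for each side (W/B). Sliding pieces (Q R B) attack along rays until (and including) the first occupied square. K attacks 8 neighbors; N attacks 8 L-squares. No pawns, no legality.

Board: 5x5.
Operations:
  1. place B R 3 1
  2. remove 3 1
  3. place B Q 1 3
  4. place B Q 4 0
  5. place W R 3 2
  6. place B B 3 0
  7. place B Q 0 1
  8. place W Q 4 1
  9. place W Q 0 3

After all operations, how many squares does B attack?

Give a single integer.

Op 1: place BR@(3,1)
Op 2: remove (3,1)
Op 3: place BQ@(1,3)
Op 4: place BQ@(4,0)
Op 5: place WR@(3,2)
Op 6: place BB@(3,0)
Op 7: place BQ@(0,1)
Op 8: place WQ@(4,1)
Op 9: place WQ@(0,3)
Per-piece attacks for B:
  BQ@(0,1): attacks (0,2) (0,3) (0,0) (1,1) (2,1) (3,1) (4,1) (1,2) (2,3) (3,4) (1,0) [ray(0,1) blocked at (0,3); ray(1,0) blocked at (4,1)]
  BQ@(1,3): attacks (1,4) (1,2) (1,1) (1,0) (2,3) (3,3) (4,3) (0,3) (2,4) (2,2) (3,1) (4,0) (0,4) (0,2) [ray(-1,0) blocked at (0,3); ray(1,-1) blocked at (4,0)]
  BB@(3,0): attacks (4,1) (2,1) (1,2) (0,3) [ray(1,1) blocked at (4,1); ray(-1,1) blocked at (0,3)]
  BQ@(4,0): attacks (4,1) (3,0) (3,1) (2,2) (1,3) [ray(0,1) blocked at (4,1); ray(-1,0) blocked at (3,0); ray(-1,1) blocked at (1,3)]
Union (20 distinct): (0,0) (0,2) (0,3) (0,4) (1,0) (1,1) (1,2) (1,3) (1,4) (2,1) (2,2) (2,3) (2,4) (3,0) (3,1) (3,3) (3,4) (4,0) (4,1) (4,3)

Answer: 20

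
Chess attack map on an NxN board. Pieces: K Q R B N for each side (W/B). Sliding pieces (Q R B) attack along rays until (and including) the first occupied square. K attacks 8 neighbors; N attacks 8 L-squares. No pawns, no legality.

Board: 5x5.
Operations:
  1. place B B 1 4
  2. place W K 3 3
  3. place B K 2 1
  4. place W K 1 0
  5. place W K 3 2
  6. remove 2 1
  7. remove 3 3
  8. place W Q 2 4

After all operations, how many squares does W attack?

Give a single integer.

Answer: 17

Derivation:
Op 1: place BB@(1,4)
Op 2: place WK@(3,3)
Op 3: place BK@(2,1)
Op 4: place WK@(1,0)
Op 5: place WK@(3,2)
Op 6: remove (2,1)
Op 7: remove (3,3)
Op 8: place WQ@(2,4)
Per-piece attacks for W:
  WK@(1,0): attacks (1,1) (2,0) (0,0) (2,1) (0,1)
  WQ@(2,4): attacks (2,3) (2,2) (2,1) (2,0) (3,4) (4,4) (1,4) (3,3) (4,2) (1,3) (0,2) [ray(-1,0) blocked at (1,4)]
  WK@(3,2): attacks (3,3) (3,1) (4,2) (2,2) (4,3) (4,1) (2,3) (2,1)
Union (17 distinct): (0,0) (0,1) (0,2) (1,1) (1,3) (1,4) (2,0) (2,1) (2,2) (2,3) (3,1) (3,3) (3,4) (4,1) (4,2) (4,3) (4,4)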